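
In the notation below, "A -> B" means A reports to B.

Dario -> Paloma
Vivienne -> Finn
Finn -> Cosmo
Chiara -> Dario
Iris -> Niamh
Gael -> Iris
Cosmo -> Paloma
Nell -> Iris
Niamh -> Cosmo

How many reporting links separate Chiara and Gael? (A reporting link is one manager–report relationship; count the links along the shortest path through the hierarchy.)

Chiara is 2 levels below Paloma, and Gael is 4 levels below Paloma (their lowest common manager). The shortest path runs up from Chiara to Paloma and back down to Gael: 2 + 4 = 6 links.

6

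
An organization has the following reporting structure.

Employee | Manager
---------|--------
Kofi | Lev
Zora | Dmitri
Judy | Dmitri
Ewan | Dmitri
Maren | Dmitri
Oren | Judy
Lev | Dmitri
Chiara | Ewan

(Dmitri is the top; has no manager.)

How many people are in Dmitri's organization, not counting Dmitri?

Dmitri directly manages Zora, Lev, Ewan, Maren, Judy. Zora has no reports. Under Lev: Kofi (1). Under Ewan: Chiara (1). Maren has no reports. Under Judy: Oren (1). So Dmitri's organization is 5 direct reports plus everyone under them: 1 + 2 + 2 + 1 + 2 = 8.

8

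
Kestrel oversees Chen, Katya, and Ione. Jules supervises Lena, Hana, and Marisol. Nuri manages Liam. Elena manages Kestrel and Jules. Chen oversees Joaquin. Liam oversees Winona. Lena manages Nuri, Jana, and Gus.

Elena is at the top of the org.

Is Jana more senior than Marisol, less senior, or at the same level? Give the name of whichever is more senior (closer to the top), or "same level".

Jana is 3 levels below Elena; Marisol is 2. Marisol is higher.

Marisol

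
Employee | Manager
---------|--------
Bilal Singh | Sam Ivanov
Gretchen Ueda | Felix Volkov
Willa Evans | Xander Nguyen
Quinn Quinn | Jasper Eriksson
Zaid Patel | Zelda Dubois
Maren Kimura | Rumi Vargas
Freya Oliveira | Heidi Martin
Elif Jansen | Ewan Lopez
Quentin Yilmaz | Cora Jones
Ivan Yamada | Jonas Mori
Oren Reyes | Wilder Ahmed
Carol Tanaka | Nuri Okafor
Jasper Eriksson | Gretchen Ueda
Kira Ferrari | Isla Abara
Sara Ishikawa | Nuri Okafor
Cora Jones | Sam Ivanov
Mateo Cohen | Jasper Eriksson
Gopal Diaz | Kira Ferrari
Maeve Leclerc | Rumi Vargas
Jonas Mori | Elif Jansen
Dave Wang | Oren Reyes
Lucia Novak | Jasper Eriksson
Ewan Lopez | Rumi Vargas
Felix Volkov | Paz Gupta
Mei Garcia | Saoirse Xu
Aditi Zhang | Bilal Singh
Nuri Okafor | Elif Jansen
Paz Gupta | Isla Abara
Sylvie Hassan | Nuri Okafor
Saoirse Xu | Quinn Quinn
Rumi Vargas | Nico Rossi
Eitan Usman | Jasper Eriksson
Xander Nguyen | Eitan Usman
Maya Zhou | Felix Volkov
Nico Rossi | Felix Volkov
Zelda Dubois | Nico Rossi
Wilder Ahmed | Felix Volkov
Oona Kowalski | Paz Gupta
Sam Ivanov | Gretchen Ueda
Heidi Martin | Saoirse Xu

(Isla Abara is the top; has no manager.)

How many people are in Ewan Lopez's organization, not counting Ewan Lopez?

7

Ewan Lopez directly manages Elif Jansen. Under Elif Jansen: Jonas Mori, Ivan Yamada, Nuri Okafor, Sylvie Hassan, Carol Tanaka, Sara Ishikawa (6). That's 7 in total.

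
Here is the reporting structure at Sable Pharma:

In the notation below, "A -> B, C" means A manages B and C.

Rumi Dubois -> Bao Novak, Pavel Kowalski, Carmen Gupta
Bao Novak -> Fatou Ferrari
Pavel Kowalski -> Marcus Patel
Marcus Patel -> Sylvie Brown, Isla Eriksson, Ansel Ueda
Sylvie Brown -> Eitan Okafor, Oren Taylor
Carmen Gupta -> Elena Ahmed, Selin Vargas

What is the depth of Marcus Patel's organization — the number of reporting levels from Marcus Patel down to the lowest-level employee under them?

2

The longest chain under Marcus Patel runs Marcus Patel → Sylvie Brown → Oren Taylor, which is 2 levels below Marcus Patel.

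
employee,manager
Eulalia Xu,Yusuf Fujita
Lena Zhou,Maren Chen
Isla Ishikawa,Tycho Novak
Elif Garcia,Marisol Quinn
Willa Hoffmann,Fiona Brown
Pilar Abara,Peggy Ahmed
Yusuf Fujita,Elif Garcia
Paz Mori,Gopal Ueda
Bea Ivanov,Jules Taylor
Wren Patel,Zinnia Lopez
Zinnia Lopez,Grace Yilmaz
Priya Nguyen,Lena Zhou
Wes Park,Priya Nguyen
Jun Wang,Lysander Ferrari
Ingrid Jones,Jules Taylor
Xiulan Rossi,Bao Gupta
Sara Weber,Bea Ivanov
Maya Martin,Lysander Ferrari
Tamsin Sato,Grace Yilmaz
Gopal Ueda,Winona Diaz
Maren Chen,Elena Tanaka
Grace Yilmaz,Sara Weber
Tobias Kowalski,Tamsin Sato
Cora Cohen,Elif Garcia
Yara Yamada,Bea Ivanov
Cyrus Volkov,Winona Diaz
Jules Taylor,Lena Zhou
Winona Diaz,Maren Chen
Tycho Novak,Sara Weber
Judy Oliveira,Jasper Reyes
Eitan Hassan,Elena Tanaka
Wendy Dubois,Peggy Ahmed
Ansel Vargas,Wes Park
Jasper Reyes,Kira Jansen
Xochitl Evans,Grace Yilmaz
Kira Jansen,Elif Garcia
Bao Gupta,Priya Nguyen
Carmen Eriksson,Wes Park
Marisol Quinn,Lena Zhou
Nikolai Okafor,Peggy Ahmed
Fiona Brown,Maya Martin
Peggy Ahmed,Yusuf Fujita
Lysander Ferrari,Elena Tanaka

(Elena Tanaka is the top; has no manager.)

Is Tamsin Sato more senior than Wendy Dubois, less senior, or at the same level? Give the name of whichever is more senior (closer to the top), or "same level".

same level

Both Tamsin Sato and Wendy Dubois are 7 levels below Elena Tanaka.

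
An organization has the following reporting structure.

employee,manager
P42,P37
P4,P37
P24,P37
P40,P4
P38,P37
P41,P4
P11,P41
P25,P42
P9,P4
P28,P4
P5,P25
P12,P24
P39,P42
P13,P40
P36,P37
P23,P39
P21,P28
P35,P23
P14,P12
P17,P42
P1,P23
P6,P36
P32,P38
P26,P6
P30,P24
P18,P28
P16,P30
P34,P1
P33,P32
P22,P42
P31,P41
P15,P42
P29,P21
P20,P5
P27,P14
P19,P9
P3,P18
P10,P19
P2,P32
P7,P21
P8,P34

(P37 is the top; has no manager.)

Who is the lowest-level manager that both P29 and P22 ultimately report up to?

P37

P29's chain of managers is P21, P28, P4, P37. P22's chain of managers is P42, P37. The first manager that appears in both chains is P37.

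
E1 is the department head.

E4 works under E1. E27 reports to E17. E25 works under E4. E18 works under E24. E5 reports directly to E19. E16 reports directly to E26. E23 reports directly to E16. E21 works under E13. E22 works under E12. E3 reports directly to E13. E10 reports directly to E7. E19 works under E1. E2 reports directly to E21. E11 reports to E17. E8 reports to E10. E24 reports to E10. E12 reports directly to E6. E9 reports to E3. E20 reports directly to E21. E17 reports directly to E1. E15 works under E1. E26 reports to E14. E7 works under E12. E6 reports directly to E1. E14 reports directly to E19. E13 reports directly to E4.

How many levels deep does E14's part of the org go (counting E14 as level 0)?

3

The longest chain under E14 runs E14 → E26 → E16 → E23, which is 3 levels below E14.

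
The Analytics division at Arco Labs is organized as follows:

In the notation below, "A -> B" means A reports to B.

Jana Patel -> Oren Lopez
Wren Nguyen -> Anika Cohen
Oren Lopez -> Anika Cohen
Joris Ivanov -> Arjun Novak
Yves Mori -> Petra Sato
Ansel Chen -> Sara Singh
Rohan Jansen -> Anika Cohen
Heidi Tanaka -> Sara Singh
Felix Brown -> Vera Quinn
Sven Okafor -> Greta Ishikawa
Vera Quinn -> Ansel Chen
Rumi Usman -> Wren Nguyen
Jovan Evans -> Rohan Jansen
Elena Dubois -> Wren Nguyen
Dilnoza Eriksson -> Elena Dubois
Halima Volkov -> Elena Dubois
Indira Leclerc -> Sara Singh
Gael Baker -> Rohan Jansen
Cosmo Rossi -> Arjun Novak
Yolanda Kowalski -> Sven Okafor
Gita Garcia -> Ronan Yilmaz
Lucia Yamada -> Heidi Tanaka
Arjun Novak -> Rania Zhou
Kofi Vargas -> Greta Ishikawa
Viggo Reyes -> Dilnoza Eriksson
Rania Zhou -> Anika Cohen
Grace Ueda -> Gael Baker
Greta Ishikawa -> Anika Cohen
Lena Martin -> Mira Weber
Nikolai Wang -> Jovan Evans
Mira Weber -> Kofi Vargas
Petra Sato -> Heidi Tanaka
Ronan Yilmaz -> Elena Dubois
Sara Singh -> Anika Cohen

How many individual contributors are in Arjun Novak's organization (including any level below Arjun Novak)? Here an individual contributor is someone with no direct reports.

The people in Arjun Novak's organization with no one reporting to them are Joris Ivanov, Cosmo Rossi. That is 2.

2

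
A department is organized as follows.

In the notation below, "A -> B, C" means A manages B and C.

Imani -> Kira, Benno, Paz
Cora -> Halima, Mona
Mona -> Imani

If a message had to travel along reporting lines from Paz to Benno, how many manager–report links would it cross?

Paz is 1 level below Imani, and Benno is 1 level below Imani (their lowest common manager). The shortest path runs up from Paz to Imani and back down to Benno: 1 + 1 = 2 links.

2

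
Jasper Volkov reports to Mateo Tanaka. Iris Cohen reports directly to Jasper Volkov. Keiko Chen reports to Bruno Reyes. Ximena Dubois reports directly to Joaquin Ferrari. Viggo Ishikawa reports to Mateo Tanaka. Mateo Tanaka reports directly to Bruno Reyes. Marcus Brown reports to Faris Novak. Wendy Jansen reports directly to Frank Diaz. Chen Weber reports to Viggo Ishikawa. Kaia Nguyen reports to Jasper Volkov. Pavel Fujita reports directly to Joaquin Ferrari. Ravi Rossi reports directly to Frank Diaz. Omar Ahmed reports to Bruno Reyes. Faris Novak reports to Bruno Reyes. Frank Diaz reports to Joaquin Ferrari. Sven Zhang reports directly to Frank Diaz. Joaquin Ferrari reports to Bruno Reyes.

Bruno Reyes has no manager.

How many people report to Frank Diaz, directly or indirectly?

Frank Diaz directly manages Ravi Rossi, Wendy Jansen, Sven Zhang. Ravi Rossi has no reports. Wendy Jansen has no reports. Sven Zhang has no reports. So Frank Diaz's organization is 3 direct reports plus everyone under them: 1 + 1 + 1 = 3.

3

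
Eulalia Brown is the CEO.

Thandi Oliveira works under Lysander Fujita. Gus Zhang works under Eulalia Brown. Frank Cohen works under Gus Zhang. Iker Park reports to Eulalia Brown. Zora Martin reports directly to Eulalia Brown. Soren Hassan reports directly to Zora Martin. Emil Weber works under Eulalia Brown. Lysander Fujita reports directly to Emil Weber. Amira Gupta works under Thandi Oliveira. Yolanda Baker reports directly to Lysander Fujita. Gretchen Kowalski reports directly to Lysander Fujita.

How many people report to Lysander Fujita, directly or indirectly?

4

Lysander Fujita directly manages Yolanda Baker, Thandi Oliveira, Gretchen Kowalski. Yolanda Baker has no reports. Under Thandi Oliveira: Amira Gupta (1). Gretchen Kowalski has no reports. So Lysander Fujita's organization is 3 direct reports plus everyone under them: 1 + 2 + 1 = 4.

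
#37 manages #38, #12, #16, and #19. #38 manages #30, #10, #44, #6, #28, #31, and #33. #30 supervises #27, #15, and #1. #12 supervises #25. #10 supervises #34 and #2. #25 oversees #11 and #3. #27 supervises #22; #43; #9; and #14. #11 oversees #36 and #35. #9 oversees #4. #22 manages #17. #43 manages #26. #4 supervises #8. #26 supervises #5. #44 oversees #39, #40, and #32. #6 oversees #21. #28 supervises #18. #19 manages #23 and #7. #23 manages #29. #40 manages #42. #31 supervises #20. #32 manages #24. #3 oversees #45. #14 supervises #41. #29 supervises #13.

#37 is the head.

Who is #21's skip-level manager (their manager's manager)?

#21 reports to #6, and #6 reports to #38. So #21's skip-level manager is #38.

#38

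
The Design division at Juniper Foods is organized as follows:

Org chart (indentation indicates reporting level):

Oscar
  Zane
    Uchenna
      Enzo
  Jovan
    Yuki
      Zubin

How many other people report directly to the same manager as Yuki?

Yuki reports to Jovan, and Jovan has no other direct reports. Yuki has 0 peers.

0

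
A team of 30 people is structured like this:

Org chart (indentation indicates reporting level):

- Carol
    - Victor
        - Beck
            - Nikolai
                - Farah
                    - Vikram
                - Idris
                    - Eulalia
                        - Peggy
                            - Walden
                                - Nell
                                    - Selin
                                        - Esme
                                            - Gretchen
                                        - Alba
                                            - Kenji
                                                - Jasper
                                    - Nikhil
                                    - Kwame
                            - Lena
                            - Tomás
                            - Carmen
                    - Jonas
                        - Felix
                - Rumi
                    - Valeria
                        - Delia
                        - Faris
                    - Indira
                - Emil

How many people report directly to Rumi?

Rumi directly manages Valeria, Indira. That is 2 direct reports.

2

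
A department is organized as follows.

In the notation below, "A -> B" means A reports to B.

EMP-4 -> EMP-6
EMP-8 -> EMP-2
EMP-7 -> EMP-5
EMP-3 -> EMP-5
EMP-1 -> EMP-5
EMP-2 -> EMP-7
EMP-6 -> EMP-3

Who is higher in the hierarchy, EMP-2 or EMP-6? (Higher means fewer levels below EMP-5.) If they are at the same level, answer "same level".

same level

Both EMP-2 and EMP-6 are 2 levels below EMP-5.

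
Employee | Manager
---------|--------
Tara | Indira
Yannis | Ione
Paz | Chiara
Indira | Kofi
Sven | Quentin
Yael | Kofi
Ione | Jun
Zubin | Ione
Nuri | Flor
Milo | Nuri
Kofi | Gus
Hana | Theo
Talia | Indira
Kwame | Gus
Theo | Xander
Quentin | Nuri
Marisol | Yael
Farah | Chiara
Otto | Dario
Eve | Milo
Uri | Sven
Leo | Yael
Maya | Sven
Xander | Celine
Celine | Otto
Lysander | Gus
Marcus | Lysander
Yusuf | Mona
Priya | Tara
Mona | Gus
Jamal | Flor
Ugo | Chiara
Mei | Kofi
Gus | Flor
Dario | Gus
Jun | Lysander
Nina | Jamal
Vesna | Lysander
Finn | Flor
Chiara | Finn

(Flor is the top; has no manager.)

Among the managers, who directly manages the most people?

Gus

Direct-report counts: Flor has 4; Jamal has 1; Nuri has 2; Milo has 1; Quentin has 1; Sven has 2; Finn has 1; Chiara has 3; Gus has 5; Mona has 1; Lysander has 3; Jun has 1; Ione has 2; Dario has 1; Otto has 1; Celine has 1; Xander has 1; Theo has 1; Kofi has 3; Yael has 2; Indira has 2; Tara has 1. The largest is 5, held by Gus.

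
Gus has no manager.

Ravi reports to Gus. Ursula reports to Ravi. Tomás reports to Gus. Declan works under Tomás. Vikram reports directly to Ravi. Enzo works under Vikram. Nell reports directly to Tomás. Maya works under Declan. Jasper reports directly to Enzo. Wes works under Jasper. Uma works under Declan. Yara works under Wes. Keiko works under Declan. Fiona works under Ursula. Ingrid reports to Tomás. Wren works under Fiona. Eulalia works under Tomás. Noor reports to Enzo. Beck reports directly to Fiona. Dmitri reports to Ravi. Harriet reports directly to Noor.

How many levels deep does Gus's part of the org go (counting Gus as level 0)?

The longest chain under Gus runs Gus → Ravi → Vikram → Enzo → Jasper → Wes → Yara, which is 6 levels below Gus.

6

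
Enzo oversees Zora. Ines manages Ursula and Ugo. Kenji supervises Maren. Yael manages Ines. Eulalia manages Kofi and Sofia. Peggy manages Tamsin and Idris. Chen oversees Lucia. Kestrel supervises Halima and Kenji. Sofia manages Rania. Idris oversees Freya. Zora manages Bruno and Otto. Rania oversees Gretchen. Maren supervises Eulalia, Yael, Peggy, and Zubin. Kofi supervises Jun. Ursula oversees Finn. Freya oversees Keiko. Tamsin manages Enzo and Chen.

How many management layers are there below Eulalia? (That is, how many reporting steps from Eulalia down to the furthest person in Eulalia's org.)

3

The longest chain under Eulalia runs Eulalia → Sofia → Rania → Gretchen, which is 3 levels below Eulalia.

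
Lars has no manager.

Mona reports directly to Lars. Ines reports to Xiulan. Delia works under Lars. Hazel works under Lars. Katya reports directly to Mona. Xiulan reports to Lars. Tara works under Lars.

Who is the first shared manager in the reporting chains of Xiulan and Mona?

Xiulan's chain of managers is Lars. Mona's chain of managers is Lars. The first manager that appears in both chains is Lars.

Lars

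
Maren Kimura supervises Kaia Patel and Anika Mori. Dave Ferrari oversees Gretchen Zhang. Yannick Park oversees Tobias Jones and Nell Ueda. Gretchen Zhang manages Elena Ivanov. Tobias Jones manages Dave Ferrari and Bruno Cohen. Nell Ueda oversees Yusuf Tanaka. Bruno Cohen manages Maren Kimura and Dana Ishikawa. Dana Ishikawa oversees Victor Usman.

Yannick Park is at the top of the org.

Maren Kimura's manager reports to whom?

Tobias Jones

Maren Kimura reports to Bruno Cohen, and Bruno Cohen reports to Tobias Jones. So Maren Kimura's skip-level manager is Tobias Jones.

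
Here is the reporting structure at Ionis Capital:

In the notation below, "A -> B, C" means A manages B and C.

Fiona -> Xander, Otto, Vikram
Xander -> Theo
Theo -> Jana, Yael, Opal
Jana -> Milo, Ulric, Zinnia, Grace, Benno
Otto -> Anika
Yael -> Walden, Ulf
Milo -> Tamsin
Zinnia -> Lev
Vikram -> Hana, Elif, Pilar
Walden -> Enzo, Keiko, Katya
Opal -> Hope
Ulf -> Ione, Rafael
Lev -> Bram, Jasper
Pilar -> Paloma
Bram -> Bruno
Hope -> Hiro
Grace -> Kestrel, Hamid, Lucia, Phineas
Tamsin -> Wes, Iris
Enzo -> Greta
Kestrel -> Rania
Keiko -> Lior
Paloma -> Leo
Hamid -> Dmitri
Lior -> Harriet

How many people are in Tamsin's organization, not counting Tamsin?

Tamsin directly manages Wes, Iris. Wes has no reports. Iris has no reports. So Tamsin's organization is 2 direct reports plus everyone under them: 1 + 1 = 2.

2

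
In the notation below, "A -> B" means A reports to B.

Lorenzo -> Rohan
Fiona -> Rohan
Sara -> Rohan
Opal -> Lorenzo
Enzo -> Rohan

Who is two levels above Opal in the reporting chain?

Opal reports to Lorenzo, and Lorenzo reports to Rohan. So Opal's skip-level manager is Rohan.

Rohan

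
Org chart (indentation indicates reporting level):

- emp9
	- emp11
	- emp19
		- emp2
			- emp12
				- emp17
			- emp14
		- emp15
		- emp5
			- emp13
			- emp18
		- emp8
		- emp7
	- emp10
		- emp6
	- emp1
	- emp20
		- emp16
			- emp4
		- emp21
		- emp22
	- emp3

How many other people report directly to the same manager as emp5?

emp5 reports to emp19. emp19's other direct reports are emp2, emp15, emp8, emp7 — 4 peers.

4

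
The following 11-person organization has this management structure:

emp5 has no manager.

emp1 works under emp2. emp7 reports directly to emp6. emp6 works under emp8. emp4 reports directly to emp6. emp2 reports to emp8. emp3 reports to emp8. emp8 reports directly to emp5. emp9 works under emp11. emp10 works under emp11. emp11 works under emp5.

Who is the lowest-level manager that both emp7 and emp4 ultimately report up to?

emp7's chain of managers is emp6, emp8, emp5. emp4's chain of managers is emp6, emp8, emp5. The first manager that appears in both chains is emp6.

emp6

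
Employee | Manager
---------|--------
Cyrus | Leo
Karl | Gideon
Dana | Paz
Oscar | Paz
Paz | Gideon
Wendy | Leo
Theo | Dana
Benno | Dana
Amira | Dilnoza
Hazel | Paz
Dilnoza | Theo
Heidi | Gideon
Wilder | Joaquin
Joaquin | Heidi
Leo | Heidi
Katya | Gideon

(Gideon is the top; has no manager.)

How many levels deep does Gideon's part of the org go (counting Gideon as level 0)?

5

The longest chain under Gideon runs Gideon → Paz → Dana → Theo → Dilnoza → Amira, which is 5 levels below Gideon.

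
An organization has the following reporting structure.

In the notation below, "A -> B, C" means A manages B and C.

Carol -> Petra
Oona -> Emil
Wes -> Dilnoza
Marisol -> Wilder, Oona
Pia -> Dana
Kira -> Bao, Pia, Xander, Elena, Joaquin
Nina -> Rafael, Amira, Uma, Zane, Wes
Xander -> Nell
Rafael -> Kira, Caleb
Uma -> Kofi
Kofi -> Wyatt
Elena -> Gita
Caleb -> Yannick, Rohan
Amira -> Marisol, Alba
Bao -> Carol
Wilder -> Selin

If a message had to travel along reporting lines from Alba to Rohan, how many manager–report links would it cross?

Alba is 2 levels below Nina, and Rohan is 3 levels below Nina (their lowest common manager). The shortest path runs up from Alba to Nina and back down to Rohan: 2 + 3 = 5 links.

5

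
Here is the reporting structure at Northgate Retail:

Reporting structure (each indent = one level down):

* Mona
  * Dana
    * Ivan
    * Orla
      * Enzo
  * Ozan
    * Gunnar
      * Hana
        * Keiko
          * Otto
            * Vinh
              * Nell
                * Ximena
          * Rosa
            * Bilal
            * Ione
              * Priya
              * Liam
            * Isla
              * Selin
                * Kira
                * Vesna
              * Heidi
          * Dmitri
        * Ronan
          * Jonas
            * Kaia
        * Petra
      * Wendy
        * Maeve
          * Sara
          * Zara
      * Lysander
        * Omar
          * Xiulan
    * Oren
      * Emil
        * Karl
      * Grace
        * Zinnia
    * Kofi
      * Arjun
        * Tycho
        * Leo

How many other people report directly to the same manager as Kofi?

Kofi reports to Ozan. Ozan's other direct reports are Gunnar, Oren — 2 peers.

2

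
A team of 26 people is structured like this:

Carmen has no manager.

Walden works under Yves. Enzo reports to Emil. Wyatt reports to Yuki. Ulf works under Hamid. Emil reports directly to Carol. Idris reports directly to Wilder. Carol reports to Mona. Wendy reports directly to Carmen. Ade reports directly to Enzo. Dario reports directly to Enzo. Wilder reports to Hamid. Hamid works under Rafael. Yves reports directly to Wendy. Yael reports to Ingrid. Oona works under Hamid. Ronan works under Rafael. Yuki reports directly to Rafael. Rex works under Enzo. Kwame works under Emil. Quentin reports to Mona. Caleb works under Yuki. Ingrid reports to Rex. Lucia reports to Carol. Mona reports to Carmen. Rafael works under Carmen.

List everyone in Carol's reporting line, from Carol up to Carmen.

Carol reports to Mona. Mona reports to Carmen. Carmen is at the top.

Carol -> Mona -> Carmen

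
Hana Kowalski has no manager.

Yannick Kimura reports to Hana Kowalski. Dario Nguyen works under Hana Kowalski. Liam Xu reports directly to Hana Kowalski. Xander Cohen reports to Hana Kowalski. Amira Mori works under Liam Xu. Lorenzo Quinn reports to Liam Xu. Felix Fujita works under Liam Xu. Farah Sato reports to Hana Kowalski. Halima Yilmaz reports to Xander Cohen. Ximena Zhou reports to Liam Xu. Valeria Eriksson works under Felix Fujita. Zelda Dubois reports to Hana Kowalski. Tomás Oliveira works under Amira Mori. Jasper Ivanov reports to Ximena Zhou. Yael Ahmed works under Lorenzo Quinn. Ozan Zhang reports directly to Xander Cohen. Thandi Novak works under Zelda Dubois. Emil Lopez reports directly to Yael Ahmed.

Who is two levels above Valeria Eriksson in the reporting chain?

Liam Xu

Valeria Eriksson reports to Felix Fujita, and Felix Fujita reports to Liam Xu. So Valeria Eriksson's skip-level manager is Liam Xu.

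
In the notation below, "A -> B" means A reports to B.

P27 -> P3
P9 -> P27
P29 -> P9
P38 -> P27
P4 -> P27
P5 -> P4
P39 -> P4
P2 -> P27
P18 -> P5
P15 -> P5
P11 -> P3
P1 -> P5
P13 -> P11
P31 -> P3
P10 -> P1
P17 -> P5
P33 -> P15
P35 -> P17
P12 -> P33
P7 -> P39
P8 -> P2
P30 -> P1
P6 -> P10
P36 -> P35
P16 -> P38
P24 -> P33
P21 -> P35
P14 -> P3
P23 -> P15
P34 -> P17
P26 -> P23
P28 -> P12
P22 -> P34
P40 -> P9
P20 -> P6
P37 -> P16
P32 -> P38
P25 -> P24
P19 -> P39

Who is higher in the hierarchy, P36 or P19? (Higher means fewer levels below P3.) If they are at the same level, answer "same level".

P36 is 6 levels below P3; P19 is 4. P19 is higher.

P19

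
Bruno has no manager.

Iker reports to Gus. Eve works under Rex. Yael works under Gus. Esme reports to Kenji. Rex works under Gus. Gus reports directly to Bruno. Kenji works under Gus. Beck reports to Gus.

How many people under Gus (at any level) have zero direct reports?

The people in Gus's organization with no one reporting to them are Yael, Esme, Iker, Beck, Eve. That is 5.

5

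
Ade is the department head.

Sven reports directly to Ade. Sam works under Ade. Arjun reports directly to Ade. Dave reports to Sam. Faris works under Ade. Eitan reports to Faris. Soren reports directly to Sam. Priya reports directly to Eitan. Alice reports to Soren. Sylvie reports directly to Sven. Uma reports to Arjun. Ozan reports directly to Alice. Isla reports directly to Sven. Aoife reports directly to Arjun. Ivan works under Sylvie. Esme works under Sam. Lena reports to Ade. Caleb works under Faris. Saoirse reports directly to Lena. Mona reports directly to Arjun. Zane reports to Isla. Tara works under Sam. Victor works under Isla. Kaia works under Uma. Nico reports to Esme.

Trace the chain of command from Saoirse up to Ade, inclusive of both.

Saoirse -> Lena -> Ade

Saoirse reports to Lena. Lena reports to Ade. Ade is at the top.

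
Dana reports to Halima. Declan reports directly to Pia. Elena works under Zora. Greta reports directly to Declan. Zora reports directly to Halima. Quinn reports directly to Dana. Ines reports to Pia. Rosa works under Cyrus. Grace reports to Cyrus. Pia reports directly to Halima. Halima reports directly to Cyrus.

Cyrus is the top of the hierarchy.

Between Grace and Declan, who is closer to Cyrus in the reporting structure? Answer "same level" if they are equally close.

Grace

Grace is 1 level below Cyrus; Declan is 3. Grace is higher.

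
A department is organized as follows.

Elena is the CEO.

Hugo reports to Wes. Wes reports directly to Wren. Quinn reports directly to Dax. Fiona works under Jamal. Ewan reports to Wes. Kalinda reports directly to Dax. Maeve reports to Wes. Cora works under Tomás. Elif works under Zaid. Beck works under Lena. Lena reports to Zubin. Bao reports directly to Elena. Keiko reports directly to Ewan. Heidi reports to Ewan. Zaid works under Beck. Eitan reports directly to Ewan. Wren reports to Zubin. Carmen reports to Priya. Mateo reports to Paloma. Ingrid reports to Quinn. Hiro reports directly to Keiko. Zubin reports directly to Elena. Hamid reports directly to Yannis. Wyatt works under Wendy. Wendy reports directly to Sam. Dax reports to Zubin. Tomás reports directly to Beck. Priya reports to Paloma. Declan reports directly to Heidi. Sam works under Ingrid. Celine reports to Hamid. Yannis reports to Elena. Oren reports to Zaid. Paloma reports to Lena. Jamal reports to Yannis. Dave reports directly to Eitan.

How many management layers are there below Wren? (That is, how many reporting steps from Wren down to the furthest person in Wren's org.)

The longest chain under Wren runs Wren → Wes → Ewan → Heidi → Declan, which is 4 levels below Wren.

4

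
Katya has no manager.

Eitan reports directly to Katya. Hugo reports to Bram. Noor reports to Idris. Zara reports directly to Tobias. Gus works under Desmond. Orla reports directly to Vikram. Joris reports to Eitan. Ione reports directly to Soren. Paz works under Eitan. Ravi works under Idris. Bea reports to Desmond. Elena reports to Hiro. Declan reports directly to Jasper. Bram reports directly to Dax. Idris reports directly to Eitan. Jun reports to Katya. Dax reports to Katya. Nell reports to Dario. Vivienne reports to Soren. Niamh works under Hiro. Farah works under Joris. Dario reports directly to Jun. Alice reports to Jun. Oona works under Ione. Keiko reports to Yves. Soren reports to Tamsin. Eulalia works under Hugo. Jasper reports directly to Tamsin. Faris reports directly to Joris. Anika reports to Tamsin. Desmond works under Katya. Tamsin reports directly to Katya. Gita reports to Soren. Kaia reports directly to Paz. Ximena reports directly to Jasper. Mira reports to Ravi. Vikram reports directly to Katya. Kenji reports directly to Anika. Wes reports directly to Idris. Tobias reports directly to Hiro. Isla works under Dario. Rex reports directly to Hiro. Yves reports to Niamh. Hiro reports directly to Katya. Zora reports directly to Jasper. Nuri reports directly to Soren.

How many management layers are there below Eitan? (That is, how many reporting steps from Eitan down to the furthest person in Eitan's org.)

3

The longest chain under Eitan runs Eitan → Idris → Ravi → Mira, which is 3 levels below Eitan.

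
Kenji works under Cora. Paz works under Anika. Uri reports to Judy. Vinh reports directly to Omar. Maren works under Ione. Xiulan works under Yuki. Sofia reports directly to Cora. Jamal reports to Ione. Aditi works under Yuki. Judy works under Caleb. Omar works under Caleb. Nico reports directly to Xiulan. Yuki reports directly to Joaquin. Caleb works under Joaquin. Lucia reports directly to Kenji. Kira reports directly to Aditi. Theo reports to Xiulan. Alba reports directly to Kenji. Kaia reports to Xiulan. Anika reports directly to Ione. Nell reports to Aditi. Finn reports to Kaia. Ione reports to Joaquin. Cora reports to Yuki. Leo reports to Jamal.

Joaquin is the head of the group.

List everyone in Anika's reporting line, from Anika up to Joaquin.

Anika -> Ione -> Joaquin

Anika reports to Ione. Ione reports to Joaquin. Joaquin is at the top.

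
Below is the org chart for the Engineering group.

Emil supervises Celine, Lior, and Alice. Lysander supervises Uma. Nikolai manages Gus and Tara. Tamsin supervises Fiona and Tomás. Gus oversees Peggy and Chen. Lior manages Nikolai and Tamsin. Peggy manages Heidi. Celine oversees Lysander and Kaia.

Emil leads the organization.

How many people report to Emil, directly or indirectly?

Emil directly manages Celine, Lior, Alice. Under Celine: Kaia, Lysander, Uma (3). Under Lior: Tamsin, Tomás, Fiona, Nikolai, Tara, Gus, Chen, Peggy, Heidi (9). Alice has no reports. So Emil's organization is 3 direct reports plus everyone under them: 4 + 10 + 1 = 15.

15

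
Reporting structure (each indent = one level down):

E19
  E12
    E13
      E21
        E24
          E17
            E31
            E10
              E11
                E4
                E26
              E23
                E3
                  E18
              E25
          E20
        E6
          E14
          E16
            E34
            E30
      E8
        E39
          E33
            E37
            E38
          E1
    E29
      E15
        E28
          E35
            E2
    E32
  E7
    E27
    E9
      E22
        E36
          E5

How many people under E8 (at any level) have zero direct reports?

The people in E8's organization with no one reporting to them are E1, E38, E37. That is 3.

3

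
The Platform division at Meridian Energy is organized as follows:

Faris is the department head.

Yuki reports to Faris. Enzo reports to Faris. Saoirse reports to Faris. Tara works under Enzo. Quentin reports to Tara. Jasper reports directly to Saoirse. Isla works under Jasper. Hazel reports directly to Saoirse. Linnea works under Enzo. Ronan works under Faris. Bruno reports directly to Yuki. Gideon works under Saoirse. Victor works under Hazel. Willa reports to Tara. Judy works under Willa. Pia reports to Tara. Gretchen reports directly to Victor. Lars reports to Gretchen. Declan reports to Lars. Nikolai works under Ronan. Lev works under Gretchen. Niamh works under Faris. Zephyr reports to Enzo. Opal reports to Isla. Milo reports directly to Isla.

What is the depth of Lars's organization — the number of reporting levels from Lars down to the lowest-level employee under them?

1

The longest chain under Lars runs Lars → Declan, which is 1 level below Lars.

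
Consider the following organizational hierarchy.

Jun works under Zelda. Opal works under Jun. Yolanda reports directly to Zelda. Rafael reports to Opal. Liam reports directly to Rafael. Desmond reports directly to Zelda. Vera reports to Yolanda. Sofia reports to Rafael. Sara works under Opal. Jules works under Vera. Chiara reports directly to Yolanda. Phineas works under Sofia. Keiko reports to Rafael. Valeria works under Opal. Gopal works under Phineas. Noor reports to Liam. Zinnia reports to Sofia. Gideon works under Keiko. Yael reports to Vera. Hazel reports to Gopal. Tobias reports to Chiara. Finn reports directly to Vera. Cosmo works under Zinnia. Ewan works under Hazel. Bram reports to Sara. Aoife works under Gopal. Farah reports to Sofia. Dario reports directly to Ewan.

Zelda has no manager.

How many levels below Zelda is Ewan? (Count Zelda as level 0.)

Chain from Ewan up to Zelda: Ewan → Hazel → Gopal → Phineas → Sofia → Rafael → Opal → Jun → Zelda. That is 8 steps up, so Ewan is 8 levels below Zelda.

8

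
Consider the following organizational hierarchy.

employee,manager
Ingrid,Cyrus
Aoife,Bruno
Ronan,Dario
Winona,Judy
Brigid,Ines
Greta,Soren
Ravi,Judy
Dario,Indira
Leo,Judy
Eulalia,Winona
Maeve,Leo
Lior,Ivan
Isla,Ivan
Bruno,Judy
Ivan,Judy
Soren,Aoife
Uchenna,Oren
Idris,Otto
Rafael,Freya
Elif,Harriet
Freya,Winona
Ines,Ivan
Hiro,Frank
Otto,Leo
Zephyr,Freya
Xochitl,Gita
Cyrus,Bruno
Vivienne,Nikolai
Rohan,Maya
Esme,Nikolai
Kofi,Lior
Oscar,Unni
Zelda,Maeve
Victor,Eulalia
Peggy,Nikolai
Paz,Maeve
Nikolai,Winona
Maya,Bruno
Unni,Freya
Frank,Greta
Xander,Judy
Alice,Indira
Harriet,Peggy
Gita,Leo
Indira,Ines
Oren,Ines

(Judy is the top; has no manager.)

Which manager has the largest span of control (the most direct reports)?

Judy

Direct-report counts: Judy has 6; Ivan has 3; Lior has 1; Ines has 3; Oren has 1; Indira has 2; Dario has 1; Leo has 3; Gita has 1; Otto has 1; Maeve has 2; Bruno has 3; Aoife has 1; Soren has 1; Greta has 1; Frank has 1; Cyrus has 1; Maya has 1; Winona has 3; Eulalia has 1; Freya has 3; Unni has 1; Nikolai has 3; Peggy has 1; Harriet has 1. The largest is 6, held by Judy.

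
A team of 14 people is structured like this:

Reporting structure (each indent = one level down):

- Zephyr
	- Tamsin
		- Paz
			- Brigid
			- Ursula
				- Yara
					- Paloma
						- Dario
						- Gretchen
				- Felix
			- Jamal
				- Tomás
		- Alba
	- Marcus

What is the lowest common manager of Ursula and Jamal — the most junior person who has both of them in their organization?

Ursula's chain of managers is Paz, Tamsin, Zephyr. Jamal's chain of managers is Paz, Tamsin, Zephyr. The first manager that appears in both chains is Paz.

Paz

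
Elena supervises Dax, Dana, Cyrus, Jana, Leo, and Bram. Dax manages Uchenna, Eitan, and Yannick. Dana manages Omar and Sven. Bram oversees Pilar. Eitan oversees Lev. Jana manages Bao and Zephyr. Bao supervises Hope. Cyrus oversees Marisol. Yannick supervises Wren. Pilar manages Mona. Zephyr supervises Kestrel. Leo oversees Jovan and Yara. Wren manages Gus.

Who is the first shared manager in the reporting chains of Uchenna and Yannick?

Dax

Uchenna's chain of managers is Dax, Elena. Yannick's chain of managers is Dax, Elena. The first manager that appears in both chains is Dax.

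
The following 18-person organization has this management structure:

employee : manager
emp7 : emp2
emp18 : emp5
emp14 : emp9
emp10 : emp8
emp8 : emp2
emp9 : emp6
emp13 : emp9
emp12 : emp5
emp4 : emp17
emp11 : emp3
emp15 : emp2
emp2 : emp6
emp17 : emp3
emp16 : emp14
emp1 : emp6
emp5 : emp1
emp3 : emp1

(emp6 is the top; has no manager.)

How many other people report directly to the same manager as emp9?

2

emp9 reports to emp6. emp6's other direct reports are emp1, emp2 — 2 peers.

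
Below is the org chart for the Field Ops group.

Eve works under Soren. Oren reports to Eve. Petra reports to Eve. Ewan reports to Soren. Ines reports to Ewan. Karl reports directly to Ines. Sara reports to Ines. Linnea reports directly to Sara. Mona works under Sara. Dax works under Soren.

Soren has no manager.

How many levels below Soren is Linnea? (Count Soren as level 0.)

Chain from Linnea up to Soren: Linnea → Sara → Ines → Ewan → Soren. That is 4 steps up, so Linnea is 4 levels below Soren.

4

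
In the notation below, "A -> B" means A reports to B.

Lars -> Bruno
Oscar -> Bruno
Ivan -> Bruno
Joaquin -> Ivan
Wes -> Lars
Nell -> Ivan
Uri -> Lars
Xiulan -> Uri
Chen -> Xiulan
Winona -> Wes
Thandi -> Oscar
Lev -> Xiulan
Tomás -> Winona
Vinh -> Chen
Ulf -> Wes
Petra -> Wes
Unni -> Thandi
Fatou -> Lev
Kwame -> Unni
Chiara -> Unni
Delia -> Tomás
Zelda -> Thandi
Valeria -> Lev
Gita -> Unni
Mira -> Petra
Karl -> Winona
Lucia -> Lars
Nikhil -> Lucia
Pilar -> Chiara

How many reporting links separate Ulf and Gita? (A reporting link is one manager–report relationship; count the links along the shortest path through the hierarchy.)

7

Ulf is 3 levels below Bruno, and Gita is 4 levels below Bruno (their lowest common manager). The shortest path runs up from Ulf to Bruno and back down to Gita: 3 + 4 = 7 links.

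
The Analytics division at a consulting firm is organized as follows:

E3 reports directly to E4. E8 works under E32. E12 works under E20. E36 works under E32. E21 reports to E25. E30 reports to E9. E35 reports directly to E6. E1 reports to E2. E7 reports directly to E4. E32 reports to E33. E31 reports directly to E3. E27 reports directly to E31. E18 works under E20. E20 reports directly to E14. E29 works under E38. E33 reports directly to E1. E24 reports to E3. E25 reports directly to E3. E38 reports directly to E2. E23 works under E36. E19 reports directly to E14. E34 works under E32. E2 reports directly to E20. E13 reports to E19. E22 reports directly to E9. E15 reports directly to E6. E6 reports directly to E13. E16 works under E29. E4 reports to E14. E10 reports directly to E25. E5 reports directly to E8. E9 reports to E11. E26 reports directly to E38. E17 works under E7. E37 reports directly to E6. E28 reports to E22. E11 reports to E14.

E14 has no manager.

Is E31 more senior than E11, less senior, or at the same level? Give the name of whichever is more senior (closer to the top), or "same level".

E31 is 3 levels below E14; E11 is 1. E11 is higher.

E11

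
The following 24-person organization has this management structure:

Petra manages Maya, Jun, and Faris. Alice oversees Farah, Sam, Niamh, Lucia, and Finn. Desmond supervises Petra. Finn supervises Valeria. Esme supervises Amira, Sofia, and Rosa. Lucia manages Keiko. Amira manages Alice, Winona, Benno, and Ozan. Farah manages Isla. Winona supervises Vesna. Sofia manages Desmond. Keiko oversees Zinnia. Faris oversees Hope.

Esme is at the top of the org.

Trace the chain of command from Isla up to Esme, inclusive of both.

Isla -> Farah -> Alice -> Amira -> Esme

Isla reports to Farah. Farah reports to Alice. Alice reports to Amira. Amira reports to Esme. Esme is at the top.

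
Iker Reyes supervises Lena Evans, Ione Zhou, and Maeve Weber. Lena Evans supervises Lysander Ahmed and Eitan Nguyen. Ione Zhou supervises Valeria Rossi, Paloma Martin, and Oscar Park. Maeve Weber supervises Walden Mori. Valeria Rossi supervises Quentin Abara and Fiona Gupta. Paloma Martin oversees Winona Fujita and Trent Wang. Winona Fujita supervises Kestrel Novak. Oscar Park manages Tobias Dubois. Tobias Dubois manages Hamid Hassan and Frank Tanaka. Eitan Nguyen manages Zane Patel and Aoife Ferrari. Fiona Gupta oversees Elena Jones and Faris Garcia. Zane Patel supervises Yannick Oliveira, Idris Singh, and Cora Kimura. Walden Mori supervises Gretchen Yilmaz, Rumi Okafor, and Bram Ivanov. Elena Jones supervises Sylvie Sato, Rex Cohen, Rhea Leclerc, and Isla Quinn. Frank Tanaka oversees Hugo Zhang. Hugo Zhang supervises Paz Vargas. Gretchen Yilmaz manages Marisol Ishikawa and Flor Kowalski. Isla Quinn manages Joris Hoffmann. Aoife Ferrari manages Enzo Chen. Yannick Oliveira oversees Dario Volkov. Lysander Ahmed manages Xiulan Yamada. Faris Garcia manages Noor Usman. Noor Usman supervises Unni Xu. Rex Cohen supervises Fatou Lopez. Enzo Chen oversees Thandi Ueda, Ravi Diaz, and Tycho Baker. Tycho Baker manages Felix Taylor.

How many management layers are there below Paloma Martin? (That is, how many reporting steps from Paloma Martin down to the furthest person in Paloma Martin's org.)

The longest chain under Paloma Martin runs Paloma Martin → Winona Fujita → Kestrel Novak, which is 2 levels below Paloma Martin.

2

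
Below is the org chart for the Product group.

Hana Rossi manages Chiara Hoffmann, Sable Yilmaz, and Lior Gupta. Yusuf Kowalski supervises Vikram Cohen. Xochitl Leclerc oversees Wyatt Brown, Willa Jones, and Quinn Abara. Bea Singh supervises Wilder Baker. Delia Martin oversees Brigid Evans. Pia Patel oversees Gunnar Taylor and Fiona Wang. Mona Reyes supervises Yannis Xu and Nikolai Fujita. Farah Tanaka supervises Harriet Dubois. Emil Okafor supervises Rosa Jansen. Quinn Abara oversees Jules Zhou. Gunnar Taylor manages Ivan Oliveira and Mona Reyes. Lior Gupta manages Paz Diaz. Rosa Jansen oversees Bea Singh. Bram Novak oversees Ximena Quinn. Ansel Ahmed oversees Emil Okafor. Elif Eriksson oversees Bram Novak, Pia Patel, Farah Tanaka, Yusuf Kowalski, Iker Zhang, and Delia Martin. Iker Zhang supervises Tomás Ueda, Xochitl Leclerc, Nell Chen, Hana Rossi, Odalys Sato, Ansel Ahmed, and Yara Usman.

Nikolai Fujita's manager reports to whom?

Gunnar Taylor

Nikolai Fujita reports to Mona Reyes, and Mona Reyes reports to Gunnar Taylor. So Nikolai Fujita's skip-level manager is Gunnar Taylor.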